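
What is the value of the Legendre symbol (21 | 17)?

First reduce: 21 ≡ 4 (mod 17).
Pull out 2^2: since 17 ≡ 1 (mod 8), (2/17) = +1, so (2/17)^2 = +1.
Reached (1/17) = 1. Collecting the sign flips along the way, the symbol is +1.

1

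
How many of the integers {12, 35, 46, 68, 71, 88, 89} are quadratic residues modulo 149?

(12/149) = -1 → non-residue.
(35/149) = +1 → QR.
(46/149) = +1 → QR.
(68/149) = +1 → QR.
(71/149) = -1 → non-residue.
(88/149) = +1 → QR.
(89/149) = -1 → non-residue.
Total quadratic residues among the 7: 4.

4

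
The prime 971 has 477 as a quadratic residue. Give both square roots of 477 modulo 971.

Since 971 ≡ 3 (mod 4), a square root of 477 is 477^((971+1)/4) = 477^243 mod 971.
Repeated squaring: 477^2≡315, 477^4≡183, 477^8≡475, 477^16≡353, 477^32≡321, 477^64≡115, 477^128≡602 (mod 971).
477^243 = 477^(128+64+32+16+2+1) ≡ 875 (mod 971).
Check: 875² = 765625 ≡ 477 (mod 971). The two roots are 96 and 875.

96, 875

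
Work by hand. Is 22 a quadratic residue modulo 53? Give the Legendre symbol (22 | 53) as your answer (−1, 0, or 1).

Euler's criterion: (22/53) ≡ 22^26 (mod 53).
22^2 ≡ 7 (mod 53)
22^4 ≡ 49 (mod 53)
22^8 ≡ 16 (mod 53)
22^16 ≡ 44 (mod 53)
22^26 = 22^(16+8+2) ≡ 52 (mod 53).
Result is 52 ≡ −1, so (22/53) = −1.

-1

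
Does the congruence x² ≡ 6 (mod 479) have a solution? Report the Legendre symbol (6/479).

Pull out 2: since 479 ≡ 7 (mod 8), (2/479) = +1.
Reciprocity: 3 ≡ 3 and 479 ≡ 3 (mod 4), so (3/479) = −(479/3).
Reduce top mod 3: now compute (2/3).
Pull out 2: since 3 ≡ 3 (mod 8), (2/3) = -1.
Reached (1/3) = 1. Collecting the sign flips along the way, the symbol is +1.

1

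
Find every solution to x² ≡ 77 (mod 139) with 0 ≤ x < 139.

Since 139 ≡ 3 (mod 4), a square root of 77 is 77^((139+1)/4) = 77^35 mod 139.
Repeated squaring: 77^2≡91, 77^4≡80, 77^8≡6, 77^16≡36, 77^32≡45 (mod 139).
77^35 = 77^(32+2+1) ≡ 63 (mod 139).
Check: 63² = 3969 ≡ 77 (mod 139). The two roots are 63 and 76.

63, 76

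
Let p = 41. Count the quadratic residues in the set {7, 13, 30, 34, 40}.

1

(7/41) = -1 → non-residue.
(13/41) = -1 → non-residue.
(30/41) = -1 → non-residue.
(34/41) = -1 → non-residue.
(40/41) = +1 → QR.
Total quadratic residues among the 5: 1.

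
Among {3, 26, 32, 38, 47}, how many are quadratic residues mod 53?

2

(3/53) = -1 → non-residue.
(26/53) = -1 → non-residue.
(32/53) = -1 → non-residue.
(38/53) = +1 → QR.
(47/53) = +1 → QR.
Total quadratic residues among the 5: 2.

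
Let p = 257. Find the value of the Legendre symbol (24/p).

-1

Euler's criterion: (24/257) ≡ 24^128 (mod 257).
24^2 ≡ 62 (mod 257)
24^4 ≡ 246 (mod 257)
24^8 ≡ 121 (mod 257)
24^16 ≡ 249 (mod 257)
24^32 ≡ 64 (mod 257)
24^64 ≡ 241 (mod 257)
24^128 ≡ 256 (mod 257)
24^128 = 24^(128) ≡ 256 (mod 257).
Result is 256 ≡ −1, so (24/257) = −1.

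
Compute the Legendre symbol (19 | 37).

Reciprocity: 19 ≡ 3 and 37 ≡ 1 (mod 4), so (19/37) = +(37/19).
Reduce top mod 19: now compute (18/19).
Pull out 2: since 19 ≡ 3 (mod 8), (2/19) = -1.
Reciprocity: 9 ≡ 1 and 19 ≡ 3 (mod 4), so (9/19) = +(19/9).
Reduce top mod 9: now compute (1/9).
Reached (1/9) = 1. Collecting the sign flips along the way, the symbol is -1.

-1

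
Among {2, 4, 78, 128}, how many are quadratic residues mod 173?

(2/173) = -1 → non-residue.
(4/173) = +1 → QR.
(78/173) = +1 → QR.
(128/173) = -1 → non-residue.
Total quadratic residues among the 4: 2.

2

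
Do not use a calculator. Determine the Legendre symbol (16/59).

Euler's criterion: (16/59) ≡ 16^29 (mod 59).
16^2 ≡ 20 (mod 59)
16^4 ≡ 46 (mod 59)
16^8 ≡ 51 (mod 59)
16^16 ≡ 5 (mod 59)
16^29 = 16^(16+8+4+1) ≡ 1 (mod 59).
Result is 1, so (16/59) = 1.

1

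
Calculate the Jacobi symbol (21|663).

Reciprocity: 21 ≡ 1 and 663 ≡ 3 (mod 4), so (21/663) = +(663/21).
Reduce top mod 21: now compute (12/21).
Pull out 2^2: since 21 ≡ 5 (mod 8), (2/21) = -1, so (2/21)^2 = +1.
Reciprocity: 3 ≡ 3 and 21 ≡ 1 (mod 4), so (3/21) = +(21/3).
Reduce top mod 3: now compute (0/3).
Top reduces to 0: gcd > 1, so the symbol is 0.

0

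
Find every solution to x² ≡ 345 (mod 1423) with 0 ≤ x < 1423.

556, 867

Since 1423 ≡ 3 (mod 4), a square root of 345 is 345^((1423+1)/4) = 345^356 mod 1423.
Repeated squaring: 345^2≡916, 345^4≡909, 345^8≡941, 345^16≡375, 345^32≡1171, 345^64≡892, 345^128≡207, 345^256≡159 (mod 1423).
345^356 = 345^(256+64+32+4) ≡ 556 (mod 1423).
Check: 556² = 309136 ≡ 345 (mod 1423). The two roots are 556 and 867.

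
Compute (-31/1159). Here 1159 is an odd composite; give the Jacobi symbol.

-1

First reduce: -31 ≡ 1128 (mod 1159).
Pull out 2^3: since 1159 ≡ 7 (mod 8), (2/1159) = +1, so (2/1159)^3 = +1.
Reciprocity: 141 ≡ 1 and 1159 ≡ 3 (mod 4), so (141/1159) = +(1159/141).
Reduce top mod 141: now compute (31/141).
Reciprocity: 31 ≡ 3 and 141 ≡ 1 (mod 4), so (31/141) = +(141/31).
Reduce top mod 31: now compute (17/31).
Reciprocity: 17 ≡ 1 and 31 ≡ 3 (mod 4), so (17/31) = +(31/17).
Reduce top mod 17: now compute (14/17).
Pull out 2: since 17 ≡ 1 (mod 8), (2/17) = +1.
Reciprocity: 7 ≡ 3 and 17 ≡ 1 (mod 4), so (7/17) = +(17/7).
Reduce top mod 7: now compute (3/7).
Reciprocity: 3 ≡ 3 and 7 ≡ 3 (mod 4), so (3/7) = −(7/3).
Reduce top mod 3: now compute (1/3).
Reached (1/3) = 1. Collecting the sign flips along the way, the symbol is -1.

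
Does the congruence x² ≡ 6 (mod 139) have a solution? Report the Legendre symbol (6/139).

1

Pull out 2: since 139 ≡ 3 (mod 8), (2/139) = -1.
Reciprocity: 3 ≡ 3 and 139 ≡ 3 (mod 4), so (3/139) = −(139/3).
Reduce top mod 3: now compute (1/3).
Reached (1/3) = 1. Collecting the sign flips along the way, the symbol is +1.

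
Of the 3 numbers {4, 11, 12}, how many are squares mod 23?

2

(4/23) = +1 → QR.
(11/23) = -1 → non-residue.
(12/23) = +1 → QR.
Total quadratic residues among the 3: 2.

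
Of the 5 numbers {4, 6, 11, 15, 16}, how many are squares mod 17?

(4/17) = +1 → QR.
(6/17) = -1 → non-residue.
(11/17) = -1 → non-residue.
(15/17) = +1 → QR.
(16/17) = +1 → QR.
Total quadratic residues among the 5: 3.

3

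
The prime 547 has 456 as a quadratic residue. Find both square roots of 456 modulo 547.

170, 377

Since 547 ≡ 3 (mod 4), a square root of 456 is 456^((547+1)/4) = 456^137 mod 547.
Repeated squaring: 456^2≡76, 456^4≡306, 456^8≡99, 456^16≡502, 456^32≡384, 456^64≡313, 456^128≡56 (mod 547).
456^137 = 456^(128+8+1) ≡ 377 (mod 547).
Check: 377² = 142129 ≡ 456 (mod 547). The two roots are 170 and 377.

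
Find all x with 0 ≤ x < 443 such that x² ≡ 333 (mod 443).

Since 443 ≡ 3 (mod 4), a square root of 333 is 333^((443+1)/4) = 333^111 mod 443.
Repeated squaring: 333^2≡139, 333^4≡272, 333^8≡3, 333^16≡9, 333^32≡81, 333^64≡359 (mod 443).
333^111 = 333^(64+32+8+4+2+1) ≡ 307 (mod 443).
Check: 307² = 94249 ≡ 333 (mod 443). The two roots are 136 and 307.

136, 307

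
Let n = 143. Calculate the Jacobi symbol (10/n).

-1

Pull out 2: since 143 ≡ 7 (mod 8), (2/143) = +1.
Reciprocity: 5 ≡ 1 and 143 ≡ 3 (mod 4), so (5/143) = +(143/5).
Reduce top mod 5: now compute (3/5).
Reciprocity: 3 ≡ 3 and 5 ≡ 1 (mod 4), so (3/5) = +(5/3).
Reduce top mod 3: now compute (2/3).
Pull out 2: since 3 ≡ 3 (mod 8), (2/3) = -1.
Reached (1/3) = 1. Collecting the sign flips along the way, the symbol is -1.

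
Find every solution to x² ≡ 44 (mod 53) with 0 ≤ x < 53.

53 ≡ 1 (mod 4), so we find a root by search.
Trying successive values, 16² = 256 ≡ 44 (mod 53). The other root is 53 − 16 = 37.

16, 37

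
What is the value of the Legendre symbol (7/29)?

Reciprocity: 7 ≡ 3 and 29 ≡ 1 (mod 4), so (7/29) = +(29/7).
Reduce top mod 7: now compute (1/7).
Reached (1/7) = 1. Collecting the sign flips along the way, the symbol is +1.

1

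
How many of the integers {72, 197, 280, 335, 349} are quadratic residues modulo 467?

3

(72/467) = -1 → non-residue.
(197/467) = -1 → non-residue.
(280/467) = +1 → QR.
(335/467) = +1 → QR.
(349/467) = +1 → QR.
Total quadratic residues among the 5: 3.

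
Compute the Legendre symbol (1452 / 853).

Euler's criterion: (1452/853) ≡ 599^426 (mod 853).
599^2 ≡ 541 (mod 853)
599^4 ≡ 102 (mod 853)
599^8 ≡ 168 (mod 853)
599^16 ≡ 75 (mod 853)
599^32 ≡ 507 (mod 853)
599^64 ≡ 296 (mod 853)
599^128 ≡ 610 (mod 853)
599^256 ≡ 192 (mod 853)
599^426 = 599^(256+128+32+8+2) ≡ 1 (mod 853).
Result is 1, so (1452/853) = 1.

1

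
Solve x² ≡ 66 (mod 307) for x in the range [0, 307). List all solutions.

Since 307 ≡ 3 (mod 4), a square root of 66 is 66^((307+1)/4) = 66^77 mod 307.
Repeated squaring: 66^2≡58, 66^4≡294, 66^8≡169, 66^16≡10, 66^32≡100, 66^64≡176 (mod 307).
66^77 = 66^(64+8+4+1) ≡ 251 (mod 307).
Check: 251² = 63001 ≡ 66 (mod 307). The two roots are 56 and 251.

56, 251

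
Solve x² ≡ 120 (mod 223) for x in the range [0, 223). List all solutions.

Since 223 ≡ 3 (mod 4), a square root of 120 is 120^((223+1)/4) = 120^56 mod 223.
Repeated squaring: 120^2≡128, 120^4≡105, 120^8≡98, 120^16≡15, 120^32≡2 (mod 223).
120^56 = 120^(32+16+8) ≡ 41 (mod 223).
Check: 41² = 1681 ≡ 120 (mod 223). The two roots are 41 and 182.

41, 182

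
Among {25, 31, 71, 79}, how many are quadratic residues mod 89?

3

(25/89) = +1 → QR.
(31/89) = -1 → non-residue.
(71/89) = +1 → QR.
(79/89) = +1 → QR.
Total quadratic residues among the 4: 3.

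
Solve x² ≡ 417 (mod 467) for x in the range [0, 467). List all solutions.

163, 304

Since 467 ≡ 3 (mod 4), a square root of 417 is 417^((467+1)/4) = 417^117 mod 467.
Repeated squaring: 417^2≡165, 417^4≡139, 417^8≡174, 417^16≡388, 417^32≡170, 417^64≡413 (mod 467).
417^117 = 417^(64+32+16+4+1) ≡ 163 (mod 467).
Check: 163² = 26569 ≡ 417 (mod 467). The two roots are 163 and 304.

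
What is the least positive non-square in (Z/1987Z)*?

(2/1987) = −1, so 2 is the smallest positive non-residue mod 1987.

2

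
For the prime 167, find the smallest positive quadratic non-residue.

5

(2/167) = +1, so 2 is a residue.
(3/167) = +1, so 3 is a residue.
(4/167) = +1, so 4 is a residue.
(5/167) = −1, so 5 is the smallest positive non-residue mod 167.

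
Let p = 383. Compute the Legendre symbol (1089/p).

Euler's criterion: (1089/383) ≡ 323^191 (mod 383).
323^2 ≡ 153 (mod 383)
323^4 ≡ 46 (mod 383)
323^8 ≡ 201 (mod 383)
323^16 ≡ 186 (mod 383)
323^32 ≡ 126 (mod 383)
323^64 ≡ 173 (mod 383)
323^128 ≡ 55 (mod 383)
323^191 = 323^(128+32+16+8+4+2+1) ≡ 1 (mod 383).
Result is 1, so (1089/383) = 1.

1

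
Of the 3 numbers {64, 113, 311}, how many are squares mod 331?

2

(64/331) = +1 → QR.
(113/331) = +1 → QR.
(311/331) = -1 → non-residue.
Total quadratic residues among the 3: 2.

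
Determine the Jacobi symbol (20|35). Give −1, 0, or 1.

0

Pull out 2^2: since 35 ≡ 3 (mod 8), (2/35) = -1, so (2/35)^2 = +1.
Reciprocity: 5 ≡ 1 and 35 ≡ 3 (mod 4), so (5/35) = +(35/5).
Reduce top mod 5: now compute (0/5).
Top reduces to 0: gcd > 1, so the symbol is 0.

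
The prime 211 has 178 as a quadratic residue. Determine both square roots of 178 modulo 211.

Since 211 ≡ 3 (mod 4), a square root of 178 is 178^((211+1)/4) = 178^53 mod 211.
Repeated squaring: 178^2≡34, 178^4≡101, 178^8≡73, 178^16≡54, 178^32≡173 (mod 211).
178^53 = 178^(32+16+4+1) ≡ 173 (mod 211).
Check: 173² = 29929 ≡ 178 (mod 211). The two roots are 38 and 173.

38, 173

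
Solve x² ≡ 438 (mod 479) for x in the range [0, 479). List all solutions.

Since 479 ≡ 3 (mod 4), a square root of 438 is 438^((479+1)/4) = 438^120 mod 479.
Repeated squaring: 438^2≡244, 438^4≡140, 438^8≡440, 438^16≡84, 438^32≡350, 438^64≡355 (mod 479).
438^120 = 438^(64+32+16+8) ≡ 183 (mod 479).
Check: 183² = 33489 ≡ 438 (mod 479). The two roots are 183 and 296.

183, 296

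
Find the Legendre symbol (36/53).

Euler's criterion: (36/53) ≡ 36^26 (mod 53).
36^2 ≡ 24 (mod 53)
36^4 ≡ 46 (mod 53)
36^8 ≡ 49 (mod 53)
36^16 ≡ 16 (mod 53)
36^26 = 36^(16+8+2) ≡ 1 (mod 53).
Result is 1, so (36/53) = 1.

1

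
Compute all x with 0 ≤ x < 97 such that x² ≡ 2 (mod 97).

14, 83

97 ≡ 1 (mod 4), so we find a root by search.
Trying successive values, 14² = 196 ≡ 2 (mod 97). The other root is 97 − 14 = 83.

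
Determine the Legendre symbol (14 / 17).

Euler's criterion: (14/17) ≡ 14^8 (mod 17).
14^2 ≡ 9 (mod 17)
14^4 ≡ 13 (mod 17)
14^8 ≡ 16 (mod 17)
14^8 = 14^(8) ≡ 16 (mod 17).
Result is 16 ≡ −1, so (14/17) = −1.

-1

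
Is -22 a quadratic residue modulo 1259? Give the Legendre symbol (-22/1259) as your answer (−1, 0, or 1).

First reduce: -22 ≡ 1237 (mod 1259).
Reciprocity: 1237 ≡ 1 and 1259 ≡ 3 (mod 4), so (1237/1259) = +(1259/1237).
Reduce top mod 1237: now compute (22/1237).
Pull out 2: since 1237 ≡ 5 (mod 8), (2/1237) = -1.
Reciprocity: 11 ≡ 3 and 1237 ≡ 1 (mod 4), so (11/1237) = +(1237/11).
Reduce top mod 11: now compute (5/11).
Reciprocity: 5 ≡ 1 and 11 ≡ 3 (mod 4), so (5/11) = +(11/5).
Reduce top mod 5: now compute (1/5).
Reached (1/5) = 1. Collecting the sign flips along the way, the symbol is -1.

-1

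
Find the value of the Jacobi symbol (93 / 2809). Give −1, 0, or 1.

1

Reciprocity: 93 ≡ 1 and 2809 ≡ 1 (mod 4), so (93/2809) = +(2809/93).
Reduce top mod 93: now compute (19/93).
Reciprocity: 19 ≡ 3 and 93 ≡ 1 (mod 4), so (19/93) = +(93/19).
Reduce top mod 19: now compute (17/19).
Reciprocity: 17 ≡ 1 and 19 ≡ 3 (mod 4), so (17/19) = +(19/17).
Reduce top mod 17: now compute (2/17).
Pull out 2: since 17 ≡ 1 (mod 8), (2/17) = +1.
Reached (1/17) = 1. Collecting the sign flips along the way, the symbol is +1.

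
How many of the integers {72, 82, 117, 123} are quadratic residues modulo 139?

1

(72/139) = -1 → non-residue.
(82/139) = -1 → non-residue.
(117/139) = +1 → QR.
(123/139) = -1 → non-residue.
Total quadratic residues among the 4: 1.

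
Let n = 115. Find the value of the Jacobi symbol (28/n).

Pull out 2^2: since 115 ≡ 3 (mod 8), (2/115) = -1, so (2/115)^2 = +1.
Reciprocity: 7 ≡ 3 and 115 ≡ 3 (mod 4), so (7/115) = −(115/7).
Reduce top mod 7: now compute (3/7).
Reciprocity: 3 ≡ 3 and 7 ≡ 3 (mod 4), so (3/7) = −(7/3).
Reduce top mod 3: now compute (1/3).
Reached (1/3) = 1. Collecting the sign flips along the way, the symbol is +1.

1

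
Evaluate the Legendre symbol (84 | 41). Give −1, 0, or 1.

1

Euler's criterion: (84/41) ≡ 2^20 (mod 41).
2^2 ≡ 4 (mod 41)
2^4 ≡ 16 (mod 41)
2^8 ≡ 10 (mod 41)
2^16 ≡ 18 (mod 41)
2^20 = 2^(16+4) ≡ 1 (mod 41).
Result is 1, so (84/41) = 1.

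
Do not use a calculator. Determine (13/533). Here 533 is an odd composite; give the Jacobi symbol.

0

Reciprocity: 13 ≡ 1 and 533 ≡ 1 (mod 4), so (13/533) = +(533/13).
Reduce top mod 13: now compute (0/13).
Top reduces to 0: gcd > 1, so the symbol is 0.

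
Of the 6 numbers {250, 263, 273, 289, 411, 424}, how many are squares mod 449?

(250/449) = +1 → QR.
(263/449) = +1 → QR.
(273/449) = +1 → QR.
(289/449) = +1 → QR.
(411/449) = -1 → non-residue.
(424/449) = +1 → QR.
Total quadratic residues among the 6: 5.

5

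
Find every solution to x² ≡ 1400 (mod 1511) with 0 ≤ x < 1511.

Since 1511 ≡ 3 (mod 4), a square root of 1400 is 1400^((1511+1)/4) = 1400^378 mod 1511.
Repeated squaring: 1400^2≡233, 1400^4≡1404, 1400^8≡872, 1400^16≡351, 1400^32≡810, 1400^64≡326, 1400^128≡506, 1400^256≡677 (mod 1511).
1400^378 = 1400^(256+64+32+16+8+2) ≡ 641 (mod 1511).
Check: 641² = 410881 ≡ 1400 (mod 1511). The two roots are 641 and 870.

641, 870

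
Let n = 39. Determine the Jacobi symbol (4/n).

Pull out 2^2: since 39 ≡ 7 (mod 8), (2/39) = +1, so (2/39)^2 = +1.
Reached (1/39) = 1. Collecting the sign flips along the way, the symbol is +1.

1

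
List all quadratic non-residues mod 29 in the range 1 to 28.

Square k = 1,…,14 (k and 29−k give the same square):
1²=1, 2²=4, 3²=9, 4²=16, 5²=25, 6²≡7, 7²≡20, 8²≡6, 9²≡23, 10²≡13, 11²≡5, 12²≡28, 13²≡24, 14²≡22 (mod 29).
The residues are {1, 4, 5, 6, 7, 9, 13, 16, 20, 22, 23, 24, 25, 28}; the non-residues are the remaining 14 nonzero classes.

2 3 8 10 11 12 14 15 17 18 19 21 26 27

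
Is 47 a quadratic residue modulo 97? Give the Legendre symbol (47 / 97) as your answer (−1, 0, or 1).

1

Reciprocity: 47 ≡ 3 and 97 ≡ 1 (mod 4), so (47/97) = +(97/47).
Reduce top mod 47: now compute (3/47).
Reciprocity: 3 ≡ 3 and 47 ≡ 3 (mod 4), so (3/47) = −(47/3).
Reduce top mod 3: now compute (2/3).
Pull out 2: since 3 ≡ 3 (mod 8), (2/3) = -1.
Reached (1/3) = 1. Collecting the sign flips along the way, the symbol is +1.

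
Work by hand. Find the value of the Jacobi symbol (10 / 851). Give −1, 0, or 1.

Pull out 2: since 851 ≡ 3 (mod 8), (2/851) = -1.
Reciprocity: 5 ≡ 1 and 851 ≡ 3 (mod 4), so (5/851) = +(851/5).
Reduce top mod 5: now compute (1/5).
Reached (1/5) = 1. Collecting the sign flips along the way, the symbol is -1.

-1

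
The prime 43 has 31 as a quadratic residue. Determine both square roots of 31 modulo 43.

Since 43 ≡ 3 (mod 4), a square root of 31 is 31^((43+1)/4) = 31^11 mod 43.
Repeated squaring: 31^2≡15, 31^4≡10, 31^8≡14 (mod 43).
31^11 = 31^(8+2+1) ≡ 17 (mod 43).
Check: 17² = 289 ≡ 31 (mod 43). The two roots are 17 and 26.

17, 26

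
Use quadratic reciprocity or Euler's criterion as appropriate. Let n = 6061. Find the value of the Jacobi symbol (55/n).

0

Reciprocity: 55 ≡ 3 and 6061 ≡ 1 (mod 4), so (55/6061) = +(6061/55).
Reduce top mod 55: now compute (11/55).
Reciprocity: 11 ≡ 3 and 55 ≡ 3 (mod 4), so (11/55) = −(55/11).
Reduce top mod 11: now compute (0/11).
Top reduces to 0: gcd > 1, so the symbol is 0.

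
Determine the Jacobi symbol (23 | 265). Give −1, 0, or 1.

Reciprocity: 23 ≡ 3 and 265 ≡ 1 (mod 4), so (23/265) = +(265/23).
Reduce top mod 23: now compute (12/23).
Pull out 2^2: since 23 ≡ 7 (mod 8), (2/23) = +1, so (2/23)^2 = +1.
Reciprocity: 3 ≡ 3 and 23 ≡ 3 (mod 4), so (3/23) = −(23/3).
Reduce top mod 3: now compute (2/3).
Pull out 2: since 3 ≡ 3 (mod 8), (2/3) = -1.
Reached (1/3) = 1. Collecting the sign flips along the way, the symbol is +1.

1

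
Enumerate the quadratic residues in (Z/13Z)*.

1 3 4 9 10 12

Square k = 1,…,6 (k and 13−k give the same square):
1²=1, 2²=4, 3²=9, 4²≡3, 5²≡12, 6²≡10 (mod 13).
So the quadratic residues mod 13 are {1, 3, 4, 9, 10, 12}.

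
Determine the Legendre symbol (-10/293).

1

Euler's criterion: (-10/293) ≡ 283^146 (mod 293).
283^2 ≡ 100 (mod 293)
283^4 ≡ 38 (mod 293)
283^8 ≡ 272 (mod 293)
283^16 ≡ 148 (mod 293)
283^32 ≡ 222 (mod 293)
283^64 ≡ 60 (mod 293)
283^128 ≡ 84 (mod 293)
283^146 = 283^(128+16+2) ≡ 1 (mod 293).
Result is 1, so (-10/293) = 1.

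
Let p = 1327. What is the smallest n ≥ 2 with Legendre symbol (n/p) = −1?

3

(2/1327) = +1, so 2 is a residue.
(3/1327) = −1, so 3 is the smallest positive non-residue mod 1327.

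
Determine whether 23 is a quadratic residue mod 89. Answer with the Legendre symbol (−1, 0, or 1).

-1

Euler's criterion: (23/89) ≡ 23^44 (mod 89).
23^2 ≡ 84 (mod 89)
23^4 ≡ 25 (mod 89)
23^8 ≡ 2 (mod 89)
23^16 ≡ 4 (mod 89)
23^32 ≡ 16 (mod 89)
23^44 = 23^(32+8+4) ≡ 88 (mod 89).
Result is 88 ≡ −1, so (23/89) = −1.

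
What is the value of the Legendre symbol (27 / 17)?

-1

Euler's criterion: (27/17) ≡ 10^8 (mod 17).
10^2 ≡ 15 (mod 17)
10^4 ≡ 4 (mod 17)
10^8 ≡ 16 (mod 17)
10^8 = 10^(8) ≡ 16 (mod 17).
Result is 16 ≡ −1, so (27/17) = −1.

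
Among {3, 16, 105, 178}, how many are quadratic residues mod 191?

2

(3/191) = +1 → QR.
(16/191) = +1 → QR.
(105/191) = -1 → non-residue.
(178/191) = -1 → non-residue.
Total quadratic residues among the 4: 2.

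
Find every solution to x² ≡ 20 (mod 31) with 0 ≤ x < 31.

12, 19

Since 31 ≡ 3 (mod 4), a square root of 20 is 20^((31+1)/4) = 20^8 mod 31.
Repeated squaring: 20^2≡28, 20^4≡9, 20^8≡19 (mod 31).
20^8 = 20^(8) ≡ 19 (mod 31).
Check: 19² = 361 ≡ 20 (mod 31). The two roots are 12 and 19.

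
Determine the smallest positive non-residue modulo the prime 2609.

3

(2/2609) = +1, so 2 is a residue.
(3/2609) = −1, so 3 is the smallest positive non-residue mod 2609.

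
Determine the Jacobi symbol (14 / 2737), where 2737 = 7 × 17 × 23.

Pull out 2: since 2737 ≡ 1 (mod 8), (2/2737) = +1.
Reciprocity: 7 ≡ 3 and 2737 ≡ 1 (mod 4), so (7/2737) = +(2737/7).
Reduce top mod 7: now compute (0/7).
Top reduces to 0: gcd > 1, so the symbol is 0.

0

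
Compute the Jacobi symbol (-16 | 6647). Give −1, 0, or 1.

-1

First reduce: -16 ≡ 6631 (mod 6647).
Reciprocity: 6631 ≡ 3 and 6647 ≡ 3 (mod 4), so (6631/6647) = −(6647/6631).
Reduce top mod 6631: now compute (16/6631).
Pull out 2^4: since 6631 ≡ 7 (mod 8), (2/6631) = +1, so (2/6631)^4 = +1.
Reached (1/6631) = 1. Collecting the sign flips along the way, the symbol is -1.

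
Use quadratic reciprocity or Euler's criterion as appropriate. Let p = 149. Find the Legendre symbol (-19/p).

Euler's criterion: (-19/149) ≡ 130^74 (mod 149).
130^2 ≡ 63 (mod 149)
130^4 ≡ 95 (mod 149)
130^8 ≡ 85 (mod 149)
130^16 ≡ 73 (mod 149)
130^32 ≡ 114 (mod 149)
130^64 ≡ 33 (mod 149)
130^74 = 130^(64+8+2) ≡ 1 (mod 149).
Result is 1, so (-19/149) = 1.

1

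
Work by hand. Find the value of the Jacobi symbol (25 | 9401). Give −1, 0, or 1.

1

Reciprocity: 25 ≡ 1 and 9401 ≡ 1 (mod 4), so (25/9401) = +(9401/25).
Reduce top mod 25: now compute (1/25).
Reached (1/25) = 1. Collecting the sign flips along the way, the symbol is +1.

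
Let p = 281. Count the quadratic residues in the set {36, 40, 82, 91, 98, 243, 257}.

(36/281) = +1 → QR.
(40/281) = +1 → QR.
(82/281) = -1 → non-residue.
(91/281) = -1 → non-residue.
(98/281) = +1 → QR.
(243/281) = -1 → non-residue.
(257/281) = -1 → non-residue.
Total quadratic residues among the 7: 3.

3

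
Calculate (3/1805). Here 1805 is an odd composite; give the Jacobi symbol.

-1

Reciprocity: 3 ≡ 3 and 1805 ≡ 1 (mod 4), so (3/1805) = +(1805/3).
Reduce top mod 3: now compute (2/3).
Pull out 2: since 3 ≡ 3 (mod 8), (2/3) = -1.
Reached (1/3) = 1. Collecting the sign flips along the way, the symbol is -1.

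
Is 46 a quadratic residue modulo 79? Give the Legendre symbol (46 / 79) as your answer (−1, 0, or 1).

1

Pull out 2: since 79 ≡ 7 (mod 8), (2/79) = +1.
Reciprocity: 23 ≡ 3 and 79 ≡ 3 (mod 4), so (23/79) = −(79/23).
Reduce top mod 23: now compute (10/23).
Pull out 2: since 23 ≡ 7 (mod 8), (2/23) = +1.
Reciprocity: 5 ≡ 1 and 23 ≡ 3 (mod 4), so (5/23) = +(23/5).
Reduce top mod 5: now compute (3/5).
Reciprocity: 3 ≡ 3 and 5 ≡ 1 (mod 4), so (3/5) = +(5/3).
Reduce top mod 3: now compute (2/3).
Pull out 2: since 3 ≡ 3 (mod 8), (2/3) = -1.
Reached (1/3) = 1. Collecting the sign flips along the way, the symbol is +1.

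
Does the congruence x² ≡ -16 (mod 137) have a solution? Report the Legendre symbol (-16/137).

First reduce: -16 ≡ 121 (mod 137).
Reciprocity: 121 ≡ 1 and 137 ≡ 1 (mod 4), so (121/137) = +(137/121).
Reduce top mod 121: now compute (16/121).
Pull out 2^4: since 121 ≡ 1 (mod 8), (2/121) = +1, so (2/121)^4 = +1.
Reached (1/121) = 1. Collecting the sign flips along the way, the symbol is +1.

1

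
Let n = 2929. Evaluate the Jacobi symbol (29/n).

Reciprocity: 29 ≡ 1 and 2929 ≡ 1 (mod 4), so (29/2929) = +(2929/29).
Reduce top mod 29: now compute (0/29).
Top reduces to 0: gcd > 1, so the symbol is 0.

0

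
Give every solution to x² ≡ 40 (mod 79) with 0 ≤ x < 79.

35, 44

Since 79 ≡ 3 (mod 4), a square root of 40 is 40^((79+1)/4) = 40^20 mod 79.
Repeated squaring: 40^2≡20, 40^4≡5, 40^8≡25, 40^16≡72 (mod 79).
40^20 = 40^(16+4) ≡ 44 (mod 79).
Check: 44² = 1936 ≡ 40 (mod 79). The two roots are 35 and 44.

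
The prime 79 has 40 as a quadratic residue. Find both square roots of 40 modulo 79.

Since 79 ≡ 3 (mod 4), a square root of 40 is 40^((79+1)/4) = 40^20 mod 79.
Repeated squaring: 40^2≡20, 40^4≡5, 40^8≡25, 40^16≡72 (mod 79).
40^20 = 40^(16+4) ≡ 44 (mod 79).
Check: 44² = 1936 ≡ 40 (mod 79). The two roots are 35 and 44.

35, 44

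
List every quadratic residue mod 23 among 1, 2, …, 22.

1,2,3,4,6,8,9,12,13,16,18

Square k = 1,…,11 (k and 23−k give the same square):
1²=1, 2²=4, 3²=9, 4²=16, 5²≡2, 6²≡13, 7²≡3, 8²≡18, 9²≡12, 10²≡8, 11²≡6 (mod 23).
So the quadratic residues mod 23 are {1, 2, 3, 4, 6, 8, 9, 12, 13, 16, 18}.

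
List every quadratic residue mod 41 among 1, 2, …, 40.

1 2 4 5 8 9 10 16 18 20 21 23 25 31 32 33 36 37 39 40

Square k = 1,…,20 (k and 41−k give the same square):
1²=1, 2²=4, 3²=9, 4²=16, 5²=25, 6²=36, 7²≡8, 8²≡23, 9²≡40, 10²≡18, 11²≡39, 12²≡21, 13²≡5, 14²≡32, 15²≡20, 16²≡10, 17²≡2, 18²≡37, 19²≡33, 20²≡31 (mod 41).
So the quadratic residues mod 41 are {1, 2, 4, 5, 8, 9, 10, 16, 18, 20, 21, 23, 25, 31, 32, 33, 36, 37, 39, 40}.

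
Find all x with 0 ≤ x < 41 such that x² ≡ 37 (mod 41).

18, 23

41 ≡ 1 (mod 4), so we find a root by search.
Trying successive values, 18² = 324 ≡ 37 (mod 41). The other root is 41 − 18 = 23.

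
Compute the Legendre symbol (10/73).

Euler's criterion: (10/73) ≡ 10^36 (mod 73).
10^2 ≡ 27 (mod 73)
10^4 ≡ 72 (mod 73)
10^8 ≡ 1 (mod 73)
10^16 ≡ 1 (mod 73)
10^32 ≡ 1 (mod 73)
10^36 = 10^(32+4) ≡ 72 (mod 73).
Result is 72 ≡ −1, so (10/73) = −1.

-1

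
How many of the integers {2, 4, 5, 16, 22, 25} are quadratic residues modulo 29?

5

(2/29) = -1 → non-residue.
(4/29) = +1 → QR.
(5/29) = +1 → QR.
(16/29) = +1 → QR.
(22/29) = +1 → QR.
(25/29) = +1 → QR.
Total quadratic residues among the 6: 5.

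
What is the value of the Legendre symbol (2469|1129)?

Euler's criterion: (2469/1129) ≡ 211^564 (mod 1129).
211^2 ≡ 490 (mod 1129)
211^4 ≡ 752 (mod 1129)
211^8 ≡ 1004 (mod 1129)
211^16 ≡ 948 (mod 1129)
211^32 ≡ 20 (mod 1129)
211^64 ≡ 400 (mod 1129)
211^128 ≡ 811 (mod 1129)
211^256 ≡ 643 (mod 1129)
211^512 ≡ 235 (mod 1129)
211^564 = 211^(512+32+16+4) ≡ 1128 (mod 1129).
Result is 1128 ≡ −1, so (2469/1129) = −1.

-1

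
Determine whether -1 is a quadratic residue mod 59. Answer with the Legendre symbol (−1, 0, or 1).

-1

Euler's criterion: (-1/59) ≡ 58^29 (mod 59).
58^2 ≡ 1 (mod 59)
58^4 ≡ 1 (mod 59)
58^8 ≡ 1 (mod 59)
58^16 ≡ 1 (mod 59)
58^29 = 58^(16+8+4+1) ≡ 58 (mod 59).
Result is 58 ≡ −1, so (-1/59) = −1.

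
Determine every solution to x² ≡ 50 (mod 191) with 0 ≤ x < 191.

94, 97

Since 191 ≡ 3 (mod 4), a square root of 50 is 50^((191+1)/4) = 50^48 mod 191.
Repeated squaring: 50^2≡17, 50^4≡98, 50^8≡54, 50^16≡51, 50^32≡118 (mod 191).
50^48 = 50^(32+16) ≡ 97 (mod 191).
Check: 97² = 9409 ≡ 50 (mod 191). The two roots are 94 and 97.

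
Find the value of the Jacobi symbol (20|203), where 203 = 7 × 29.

-1

Pull out 2^2: since 203 ≡ 3 (mod 8), (2/203) = -1, so (2/203)^2 = +1.
Reciprocity: 5 ≡ 1 and 203 ≡ 3 (mod 4), so (5/203) = +(203/5).
Reduce top mod 5: now compute (3/5).
Reciprocity: 3 ≡ 3 and 5 ≡ 1 (mod 4), so (3/5) = +(5/3).
Reduce top mod 3: now compute (2/3).
Pull out 2: since 3 ≡ 3 (mod 8), (2/3) = -1.
Reached (1/3) = 1. Collecting the sign flips along the way, the symbol is -1.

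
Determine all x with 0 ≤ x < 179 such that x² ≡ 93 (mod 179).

56, 123

Since 179 ≡ 3 (mod 4), a square root of 93 is 93^((179+1)/4) = 93^45 mod 179.
Repeated squaring: 93^2≡57, 93^4≡27, 93^8≡13, 93^16≡169, 93^32≡100 (mod 179).
93^45 = 93^(32+8+4+1) ≡ 56 (mod 179).
Check: 56² = 3136 ≡ 93 (mod 179). The two roots are 56 and 123.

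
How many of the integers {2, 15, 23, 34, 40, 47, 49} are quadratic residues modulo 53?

4

(2/53) = -1 → non-residue.
(15/53) = +1 → QR.
(23/53) = -1 → non-residue.
(34/53) = -1 → non-residue.
(40/53) = +1 → QR.
(47/53) = +1 → QR.
(49/53) = +1 → QR.
Total quadratic residues among the 7: 4.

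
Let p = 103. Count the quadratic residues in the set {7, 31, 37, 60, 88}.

(7/103) = +1 → QR.
(31/103) = -1 → non-residue.
(37/103) = -1 → non-residue.
(60/103) = +1 → QR.
(88/103) = -1 → non-residue.
Total quadratic residues among the 5: 2.

2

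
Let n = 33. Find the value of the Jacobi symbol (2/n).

1

Pull out 2: since 33 ≡ 1 (mod 8), (2/33) = +1.
Reached (1/33) = 1. Collecting the sign flips along the way, the symbol is +1.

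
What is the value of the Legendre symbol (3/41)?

-1

Euler's criterion: (3/41) ≡ 3^20 (mod 41).
3^2 ≡ 9 (mod 41)
3^4 ≡ 40 (mod 41)
3^8 ≡ 1 (mod 41)
3^16 ≡ 1 (mod 41)
3^20 = 3^(16+4) ≡ 40 (mod 41).
Result is 40 ≡ −1, so (3/41) = −1.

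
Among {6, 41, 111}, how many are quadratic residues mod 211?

(6/211) = +1 → QR.
(41/211) = -1 → non-residue.
(111/211) = -1 → non-residue.
Total quadratic residues among the 3: 1.

1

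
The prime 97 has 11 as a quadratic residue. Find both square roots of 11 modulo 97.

97 ≡ 1 (mod 4), so we find a root by search.
Trying successive values, 37² = 1369 ≡ 11 (mod 97). The other root is 97 − 37 = 60.

37, 60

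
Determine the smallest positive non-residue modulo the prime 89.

3

(2/89) = +1, so 2 is a residue.
(3/89) = −1, so 3 is the smallest positive non-residue mod 89.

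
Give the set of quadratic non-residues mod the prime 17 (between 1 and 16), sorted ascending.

Square k = 1,…,8 (k and 17−k give the same square):
1²=1, 2²=4, 3²=9, 4²=16, 5²≡8, 6²≡2, 7²≡15, 8²≡13 (mod 17).
The residues are {1, 2, 4, 8, 9, 13, 15, 16}; the non-residues are the remaining 8 nonzero classes.

3,5,6,7,10,11,12,14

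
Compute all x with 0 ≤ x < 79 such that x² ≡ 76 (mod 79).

Since 79 ≡ 3 (mod 4), a square root of 76 is 76^((79+1)/4) = 76^20 mod 79.
Repeated squaring: 76^2≡9, 76^4≡2, 76^8≡4, 76^16≡16 (mod 79).
76^20 = 76^(16+4) ≡ 32 (mod 79).
Check: 32² = 1024 ≡ 76 (mod 79). The two roots are 32 and 47.

32, 47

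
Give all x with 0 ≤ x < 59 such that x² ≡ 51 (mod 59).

Since 59 ≡ 3 (mod 4), a square root of 51 is 51^((59+1)/4) = 51^15 mod 59.
Repeated squaring: 51^2≡5, 51^4≡25, 51^8≡35 (mod 59).
51^15 = 51^(8+4+2+1) ≡ 46 (mod 59).
Check: 46² = 2116 ≡ 51 (mod 59). The two roots are 13 and 46.

13, 46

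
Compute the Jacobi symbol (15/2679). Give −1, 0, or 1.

0

Reciprocity: 15 ≡ 3 and 2679 ≡ 3 (mod 4), so (15/2679) = −(2679/15).
Reduce top mod 15: now compute (9/15).
Reciprocity: 9 ≡ 1 and 15 ≡ 3 (mod 4), so (9/15) = +(15/9).
Reduce top mod 9: now compute (6/9).
Pull out 2: since 9 ≡ 1 (mod 8), (2/9) = +1.
Reciprocity: 3 ≡ 3 and 9 ≡ 1 (mod 4), so (3/9) = +(9/3).
Reduce top mod 3: now compute (0/3).
Top reduces to 0: gcd > 1, so the symbol is 0.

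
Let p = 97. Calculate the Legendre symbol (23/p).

-1

Euler's criterion: (23/97) ≡ 23^48 (mod 97).
23^2 ≡ 44 (mod 97)
23^4 ≡ 93 (mod 97)
23^8 ≡ 16 (mod 97)
23^16 ≡ 62 (mod 97)
23^32 ≡ 61 (mod 97)
23^48 = 23^(32+16) ≡ 96 (mod 97).
Result is 96 ≡ −1, so (23/97) = −1.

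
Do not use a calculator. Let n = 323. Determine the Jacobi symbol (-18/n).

1

First reduce: -18 ≡ 305 (mod 323).
Reciprocity: 305 ≡ 1 and 323 ≡ 3 (mod 4), so (305/323) = +(323/305).
Reduce top mod 305: now compute (18/305).
Pull out 2: since 305 ≡ 1 (mod 8), (2/305) = +1.
Reciprocity: 9 ≡ 1 and 305 ≡ 1 (mod 4), so (9/305) = +(305/9).
Reduce top mod 9: now compute (8/9).
Pull out 2^3: since 9 ≡ 1 (mod 8), (2/9) = +1, so (2/9)^3 = +1.
Reached (1/9) = 1. Collecting the sign flips along the way, the symbol is +1.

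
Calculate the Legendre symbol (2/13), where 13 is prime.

-1

Pull out 2: since 13 ≡ 5 (mod 8), (2/13) = -1.
Reached (1/13) = 1. Collecting the sign flips along the way, the symbol is -1.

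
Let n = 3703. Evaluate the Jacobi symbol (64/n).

1

Pull out 2^6: since 3703 ≡ 7 (mod 8), (2/3703) = +1, so (2/3703)^6 = +1.
Reached (1/3703) = 1. Collecting the sign flips along the way, the symbol is +1.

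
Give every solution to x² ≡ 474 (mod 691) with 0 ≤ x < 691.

Since 691 ≡ 3 (mod 4), a square root of 474 is 474^((691+1)/4) = 474^173 mod 691.
Repeated squaring: 474^2≡101, 474^4≡527, 474^8≡638, 474^16≡45, 474^32≡643, 474^64≡231, 474^128≡154 (mod 691).
474^173 = 474^(128+32+8+4+1) ≡ 314 (mod 691).
Check: 314² = 98596 ≡ 474 (mod 691). The two roots are 314 and 377.

314, 377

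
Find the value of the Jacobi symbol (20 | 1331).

Pull out 2^2: since 1331 ≡ 3 (mod 8), (2/1331) = -1, so (2/1331)^2 = +1.
Reciprocity: 5 ≡ 1 and 1331 ≡ 3 (mod 4), so (5/1331) = +(1331/5).
Reduce top mod 5: now compute (1/5).
Reached (1/5) = 1. Collecting the sign flips along the way, the symbol is +1.

1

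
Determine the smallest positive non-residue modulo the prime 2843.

2

(2/2843) = −1, so 2 is the smallest positive non-residue mod 2843.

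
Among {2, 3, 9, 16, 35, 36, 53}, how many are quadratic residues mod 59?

6

(2/59) = -1 → non-residue.
(3/59) = +1 → QR.
(9/59) = +1 → QR.
(16/59) = +1 → QR.
(35/59) = +1 → QR.
(36/59) = +1 → QR.
(53/59) = +1 → QR.
Total quadratic residues among the 7: 6.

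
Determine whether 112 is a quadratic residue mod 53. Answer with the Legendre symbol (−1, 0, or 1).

1

Euler's criterion: (112/53) ≡ 6^26 (mod 53).
6^2 ≡ 36 (mod 53)
6^4 ≡ 24 (mod 53)
6^8 ≡ 46 (mod 53)
6^16 ≡ 49 (mod 53)
6^26 = 6^(16+8+2) ≡ 1 (mod 53).
Result is 1, so (112/53) = 1.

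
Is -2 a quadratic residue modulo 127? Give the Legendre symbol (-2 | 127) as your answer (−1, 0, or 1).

-1

Euler's criterion: (-2/127) ≡ 125^63 (mod 127).
125^2 ≡ 4 (mod 127)
125^4 ≡ 16 (mod 127)
125^8 ≡ 2 (mod 127)
125^16 ≡ 4 (mod 127)
125^32 ≡ 16 (mod 127)
125^63 = 125^(32+16+8+4+2+1) ≡ 126 (mod 127).
Result is 126 ≡ −1, so (-2/127) = −1.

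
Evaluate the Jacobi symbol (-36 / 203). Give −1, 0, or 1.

-1

First reduce: -36 ≡ 167 (mod 203).
Reciprocity: 167 ≡ 3 and 203 ≡ 3 (mod 4), so (167/203) = −(203/167).
Reduce top mod 167: now compute (36/167).
Pull out 2^2: since 167 ≡ 7 (mod 8), (2/167) = +1, so (2/167)^2 = +1.
Reciprocity: 9 ≡ 1 and 167 ≡ 3 (mod 4), so (9/167) = +(167/9).
Reduce top mod 9: now compute (5/9).
Reciprocity: 5 ≡ 1 and 9 ≡ 1 (mod 4), so (5/9) = +(9/5).
Reduce top mod 5: now compute (4/5).
Pull out 2^2: since 5 ≡ 5 (mod 8), (2/5) = -1, so (2/5)^2 = +1.
Reached (1/5) = 1. Collecting the sign flips along the way, the symbol is -1.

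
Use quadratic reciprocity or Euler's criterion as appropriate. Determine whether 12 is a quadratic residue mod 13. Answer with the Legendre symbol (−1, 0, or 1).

Euler's criterion: (12/13) ≡ 12^6 (mod 13).
12^2 ≡ 1 (mod 13)
12^4 ≡ 1 (mod 13)
12^6 = 12^(4+2) ≡ 1 (mod 13).
Result is 1, so (12/13) = 1.

1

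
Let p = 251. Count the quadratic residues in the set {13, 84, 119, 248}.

3

(13/251) = +1 → QR.
(84/251) = +1 → QR.
(119/251) = +1 → QR.
(248/251) = -1 → non-residue.
Total quadratic residues among the 4: 3.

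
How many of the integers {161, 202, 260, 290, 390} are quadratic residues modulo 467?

3

(161/467) = +1 → QR.
(202/467) = +1 → QR.
(260/467) = -1 → non-residue.
(290/467) = -1 → non-residue.
(390/467) = +1 → QR.
Total quadratic residues among the 5: 3.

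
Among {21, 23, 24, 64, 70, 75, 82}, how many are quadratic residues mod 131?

(21/131) = +1 → QR.
(23/131) = -1 → non-residue.
(24/131) = -1 → non-residue.
(64/131) = +1 → QR.
(70/131) = -1 → non-residue.
(75/131) = +1 → QR.
(82/131) = -1 → non-residue.
Total quadratic residues among the 7: 3.

3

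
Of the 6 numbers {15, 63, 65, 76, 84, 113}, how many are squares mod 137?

4

(15/137) = +1 → QR.
(63/137) = +1 → QR.
(65/137) = +1 → QR.
(76/137) = +1 → QR.
(84/137) = -1 → non-residue.
(113/137) = -1 → non-residue.
Total quadratic residues among the 6: 4.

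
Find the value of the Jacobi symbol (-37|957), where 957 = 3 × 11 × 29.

First reduce: -37 ≡ 920 (mod 957).
Pull out 2^3: since 957 ≡ 5 (mod 8), (2/957) = -1, so (2/957)^3 = -1.
Reciprocity: 115 ≡ 3 and 957 ≡ 1 (mod 4), so (115/957) = +(957/115).
Reduce top mod 115: now compute (37/115).
Reciprocity: 37 ≡ 1 and 115 ≡ 3 (mod 4), so (37/115) = +(115/37).
Reduce top mod 37: now compute (4/37).
Pull out 2^2: since 37 ≡ 5 (mod 8), (2/37) = -1, so (2/37)^2 = +1.
Reached (1/37) = 1. Collecting the sign flips along the way, the symbol is -1.

-1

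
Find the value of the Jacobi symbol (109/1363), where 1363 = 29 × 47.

Reciprocity: 109 ≡ 1 and 1363 ≡ 3 (mod 4), so (109/1363) = +(1363/109).
Reduce top mod 109: now compute (55/109).
Reciprocity: 55 ≡ 3 and 109 ≡ 1 (mod 4), so (55/109) = +(109/55).
Reduce top mod 55: now compute (54/55).
Pull out 2: since 55 ≡ 7 (mod 8), (2/55) = +1.
Reciprocity: 27 ≡ 3 and 55 ≡ 3 (mod 4), so (27/55) = −(55/27).
Reduce top mod 27: now compute (1/27).
Reached (1/27) = 1. Collecting the sign flips along the way, the symbol is -1.

-1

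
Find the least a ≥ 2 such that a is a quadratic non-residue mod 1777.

5

(2/1777) = +1, so 2 is a residue.
(3/1777) = +1, so 3 is a residue.
(4/1777) = +1, so 4 is a residue.
(5/1777) = −1, so 5 is the smallest positive non-residue mod 1777.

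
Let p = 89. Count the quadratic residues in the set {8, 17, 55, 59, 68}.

(8/89) = +1 → QR.
(17/89) = +1 → QR.
(55/89) = +1 → QR.
(59/89) = -1 → non-residue.
(68/89) = +1 → QR.
Total quadratic residues among the 5: 4.

4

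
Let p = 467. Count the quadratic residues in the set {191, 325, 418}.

1

(191/467) = -1 → non-residue.
(325/467) = +1 → QR.
(418/467) = -1 → non-residue.
Total quadratic residues among the 3: 1.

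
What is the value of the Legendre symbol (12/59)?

1

Pull out 2^2: since 59 ≡ 3 (mod 8), (2/59) = -1, so (2/59)^2 = +1.
Reciprocity: 3 ≡ 3 and 59 ≡ 3 (mod 4), so (3/59) = −(59/3).
Reduce top mod 3: now compute (2/3).
Pull out 2: since 3 ≡ 3 (mod 8), (2/3) = -1.
Reached (1/3) = 1. Collecting the sign flips along the way, the symbol is +1.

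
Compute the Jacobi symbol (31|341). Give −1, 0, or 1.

0

Reciprocity: 31 ≡ 3 and 341 ≡ 1 (mod 4), so (31/341) = +(341/31).
Reduce top mod 31: now compute (0/31).
Top reduces to 0: gcd > 1, so the symbol is 0.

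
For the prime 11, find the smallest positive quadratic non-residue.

(2/11) = −1, so 2 is the smallest positive non-residue mod 11.

2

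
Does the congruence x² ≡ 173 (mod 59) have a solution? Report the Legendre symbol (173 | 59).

Euler's criterion: (173/59) ≡ 55^29 (mod 59).
55^2 ≡ 16 (mod 59)
55^4 ≡ 20 (mod 59)
55^8 ≡ 46 (mod 59)
55^16 ≡ 51 (mod 59)
55^29 = 55^(16+8+4+1) ≡ 58 (mod 59).
Result is 58 ≡ −1, so (173/59) = −1.

-1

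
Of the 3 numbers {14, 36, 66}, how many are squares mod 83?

1

(14/83) = -1 → non-residue.
(36/83) = +1 → QR.
(66/83) = -1 → non-residue.
Total quadratic residues among the 3: 1.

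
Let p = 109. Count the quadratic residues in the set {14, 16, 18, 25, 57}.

2

(14/109) = -1 → non-residue.
(16/109) = +1 → QR.
(18/109) = -1 → non-residue.
(25/109) = +1 → QR.
(57/109) = -1 → non-residue.
Total quadratic residues among the 5: 2.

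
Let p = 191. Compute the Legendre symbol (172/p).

1

Euler's criterion: (172/191) ≡ 172^95 (mod 191).
172^2 ≡ 170 (mod 191)
172^4 ≡ 59 (mod 191)
172^8 ≡ 43 (mod 191)
172^16 ≡ 130 (mod 191)
172^32 ≡ 92 (mod 191)
172^64 ≡ 60 (mod 191)
172^95 = 172^(64+16+8+4+2+1) ≡ 1 (mod 191).
Result is 1, so (172/191) = 1.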